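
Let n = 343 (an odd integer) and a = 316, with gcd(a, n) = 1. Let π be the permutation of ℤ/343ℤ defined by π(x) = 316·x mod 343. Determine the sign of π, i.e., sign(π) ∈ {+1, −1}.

+1

Start at x=57: 57 → 176 → 50 → 22 → 92 → 260 → 183 → … (one orbit).
Cycle type of π: 49×6 + 7×6 + 1×7; total 19 cycles.
sign(π) = (−1)^{n − #cycles} = (−1)^{343−19} = (−1)^324 = +1.
(316|343)_J = +1 (Zolotarev's lemma cross-check).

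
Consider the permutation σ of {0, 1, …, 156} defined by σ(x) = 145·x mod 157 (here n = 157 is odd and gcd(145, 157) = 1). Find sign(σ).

Start at x=156: 156 → 12 → 13 → 1 → 145 → 144 → 156 (one orbit).
π_145 has 27 disjoint cycles with lengths [6, 6, 6, 6, 6, 6, 6, 6, 6, 6, 6, 6, 6, 6, 6, 6, 6, 6, 6, 6, 6, 6, 6, 6, 6, 6, 1] on {0,…,156}.
157 − 27 = 130 transpositions; sign(π) = (−1)^130 = +1.
The Jacobi symbol (145|157) = +1 (Zolotarev) agrees.

+1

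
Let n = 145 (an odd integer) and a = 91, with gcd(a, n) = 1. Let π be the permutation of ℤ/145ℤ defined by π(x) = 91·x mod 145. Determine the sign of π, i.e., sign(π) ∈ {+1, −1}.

+1

Orbit of 36 under x↦91x: [36, 86, 141, 71, 81, 121, 136]… (length divides ord_145(91)).
The orbit structure of x ↦ 91x mod 145: 15 orbits of sizes [14, 14, 14, 14, 14, 14, 14, 14, 14, 14, 1, 1, 1, 1, 1].
145 − 15 = 130 transpositions; sign(π) = (−1)^130 = +1.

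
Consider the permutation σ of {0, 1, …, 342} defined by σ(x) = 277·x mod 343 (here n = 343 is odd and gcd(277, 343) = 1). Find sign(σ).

Trace 16: π^k(16) = [16, 316, 67, 37, 302, 305, 107] for k=0..6.
π_277 has 7 disjoint cycles with lengths [147, 147, 21, 21, 3, 3, 1] on {0,…,342}.
With 7 cycles on 343 points, sign = (−1)^{343−7} = +1.

+1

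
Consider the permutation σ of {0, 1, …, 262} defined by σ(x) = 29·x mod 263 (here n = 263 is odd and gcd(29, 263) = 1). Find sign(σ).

-1

Trace 143: π^k(143) = [143, 202, 72, 247, 62, 220, 68] for k=0..6.
The orbit structure of x ↦ 29x mod 263: 2 orbits of sizes [262, 1].
263 − 2 = 261 transpositions; sign(π) = (−1)^261 = -1.
The Jacobi symbol (29|263) = -1 (Zolotarev) agrees.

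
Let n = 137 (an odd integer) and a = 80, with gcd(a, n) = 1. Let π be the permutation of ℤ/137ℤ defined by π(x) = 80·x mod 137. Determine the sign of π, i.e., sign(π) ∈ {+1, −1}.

-1

Trace 125: π^k(125) = [125, 136, 57, 39, 106, 123, 113] for k=0..6.
Decompose π into cycles: lengths [136, 1] (2 cycles, including the fixed point 0).
With 2 cycles on 137 points, sign = (−1)^{137−2} = -1.
Via Zolotarev, sign(π_{80}) = (80|137) = -1.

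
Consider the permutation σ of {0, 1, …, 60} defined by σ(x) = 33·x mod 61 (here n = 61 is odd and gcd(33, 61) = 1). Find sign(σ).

-1

Start at x=38: 38 → 34 → 24 → 60 → 28 → 9 → 53 → … (one orbit).
Decompose π into cycles: lengths [20, 20, 20, 1] (4 cycles, including the fixed point 0).
n − c = 61 − 4 = 57; sign = (−1)^57 = -1.
(33|61)_J = -1 (Zolotarev's lemma cross-check).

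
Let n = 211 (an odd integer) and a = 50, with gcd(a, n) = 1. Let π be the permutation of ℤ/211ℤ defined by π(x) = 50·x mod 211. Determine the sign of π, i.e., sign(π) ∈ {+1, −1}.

-1

Start at x=58: 58 → 157 → 43 → 40 → 101 → 197 → 144 → … (one orbit).
The orbit structure of x ↦ 50x mod 211: 6 orbits of sizes [42, 42, 42, 42, 42, 1].
With 6 cycles on 211 points, sign = (−1)^{211−6} = -1.
Via Zolotarev, sign(π_{50}) = (50|211) = -1.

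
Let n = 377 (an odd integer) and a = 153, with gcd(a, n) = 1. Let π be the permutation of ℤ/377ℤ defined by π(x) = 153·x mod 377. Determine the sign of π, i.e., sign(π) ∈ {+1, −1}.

Orbit of 298 under x↦153x: [298, 354, 251, 326, 114, 100, 220]… (length divides ord_377(153)).
Cycle type of π: 84×4 + 28 + 6×2 + 1; total 8 cycles.
sign(π) = (−1)^{n − #cycles} = (−1)^{377−8} = (−1)^369 = -1.
Zolotarev: (153|377) = -1, matching the cycle-count sign.

-1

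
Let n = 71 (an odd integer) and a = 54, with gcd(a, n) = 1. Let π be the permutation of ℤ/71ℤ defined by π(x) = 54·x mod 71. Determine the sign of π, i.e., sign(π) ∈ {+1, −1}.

+1

Start at x=5: 5 → 57 → 25 → 1 → 54 → 5 (one orbit).
The orbit structure of x ↦ 54x mod 71: 15 orbits of sizes [5, 5, 5, 5, 5, 5, 5, 5, 5, 5, 5, 5, 5, 5, 1].
Σ(ℓ_i−1) = 71−15 = 56; sign = (−1)^56 = +1.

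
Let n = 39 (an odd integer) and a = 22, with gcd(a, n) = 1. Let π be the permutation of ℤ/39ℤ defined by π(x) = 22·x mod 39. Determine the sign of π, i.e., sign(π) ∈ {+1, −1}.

Orbit of 22 under x↦22x: [22, 16, 1]… (length divides ord_39(22)).
π_22 has 15 disjoint cycles with lengths [3, 3, 3, 3, 3, 3, 3, 3, 3, 3, 3, 3, 1, 1, 1] on {0,…,38}.
With 15 cycles on 39 points, sign = (−1)^{39−15} = +1.
Check: (22/39) = +1 by Zolotarev.

+1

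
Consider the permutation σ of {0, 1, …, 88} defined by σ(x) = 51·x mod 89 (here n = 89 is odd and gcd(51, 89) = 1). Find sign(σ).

-1

Trace 83: π^k(83) = [83, 50, 58, 21, 3, 64, 60] for k=0..6.
Cycle lengths of π_51 on ℤ/89ℤ: [88, 1]; 2 cycles in total.
sign(π) = (−1)^{n − #cycles} = (−1)^{89−2} = (−1)^87 = -1.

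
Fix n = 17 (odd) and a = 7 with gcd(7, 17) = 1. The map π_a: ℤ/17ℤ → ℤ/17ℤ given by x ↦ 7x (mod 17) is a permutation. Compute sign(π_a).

-1

Start at x=14: 14 → 13 → 6 → 8 → 5 → 1 → 7 → … (one orbit).
The orbit structure of x ↦ 7x mod 17: 2 orbits of sizes [16, 1].
n − c = 17 − 2 = 15; sign = (−1)^15 = -1.
Via Zolotarev, sign(π_{7}) = (7|17) = -1.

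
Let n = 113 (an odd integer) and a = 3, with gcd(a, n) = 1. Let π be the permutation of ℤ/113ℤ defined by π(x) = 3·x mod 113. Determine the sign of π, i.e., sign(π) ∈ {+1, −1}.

-1

Trace 30: π^k(30) = [30, 90, 44, 19, 57, 58, 61] for k=0..6.
Decompose π into cycles: lengths [112, 1] (2 cycles, including the fixed point 0).
sign(π) = (−1)^{n − #cycles} = (−1)^{113−2} = (−1)^111 = -1.
Zolotarev: (3|113) = -1, matching the cycle-count sign.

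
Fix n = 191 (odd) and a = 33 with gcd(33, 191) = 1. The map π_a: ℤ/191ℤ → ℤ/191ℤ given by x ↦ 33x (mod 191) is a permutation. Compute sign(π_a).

-1

Orbit of 74 under x↦33x: [74, 150, 175, 45, 148, 109, 159]… (length divides ord_191(33)).
2 cycles of lengths [190, 1].
With 2 cycles on 191 points, sign = (−1)^{191−2} = -1.
The Jacobi symbol (33|191) = -1 (Zolotarev) agrees.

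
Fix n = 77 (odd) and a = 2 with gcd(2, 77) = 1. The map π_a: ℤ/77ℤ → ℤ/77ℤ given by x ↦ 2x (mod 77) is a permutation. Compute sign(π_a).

Trace 39: π^k(39) = [39, 1, 2, 4, 8, 16, 32] for k=0..6.
6 cycles of lengths [30, 30, 10, 3, 3, 1].
With 6 cycles on 77 points, sign = (−1)^{77−6} = -1.
Zolotarev: (2|77) = -1, matching the cycle-count sign.

-1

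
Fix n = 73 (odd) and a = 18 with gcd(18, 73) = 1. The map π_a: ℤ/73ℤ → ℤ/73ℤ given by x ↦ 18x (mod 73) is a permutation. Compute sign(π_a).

Start at x=9: 9 → 16 → 69 → 1 → 18 → 32 → 65 → … (one orbit).
Cycle lengths of π_18 on ℤ/73ℤ: [18, 18, 18, 18, 1]; 5 cycles in total.
5 cycles on 73: each ℓ→(−1)^(ℓ−1), product (−1)^68 = +1.
Zolotarev: (18|73) = +1, matching the cycle-count sign.

+1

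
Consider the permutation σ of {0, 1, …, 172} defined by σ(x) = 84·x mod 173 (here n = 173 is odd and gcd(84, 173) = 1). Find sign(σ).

+1

Start at x=95: 95 → 22 → 118 → 51 → 132 → 16 → 133 → … (one orbit).
Decompose π into cycles: lengths [43, 43, 43, 43, 1] (5 cycles, including the fixed point 0).
Σ(ℓ_i−1) = 173−5 = 168; sign = (−1)^168 = +1.
Zolotarev: (84|173) = +1, matching the cycle-count sign.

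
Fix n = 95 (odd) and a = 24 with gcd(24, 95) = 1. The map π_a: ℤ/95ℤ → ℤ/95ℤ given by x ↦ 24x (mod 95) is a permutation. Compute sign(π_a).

+1

Orbit of 66 under x↦24x: [66, 64, 16, 4, 1, 24, 6]… (length divides ord_95(24)).
Decompose π into cycles: lengths [18, 18, 18, 18, 9, 9, 2, 2, 1] (9 cycles, including the fixed point 0).
n − c = 95 − 9 = 86; sign = (−1)^86 = +1.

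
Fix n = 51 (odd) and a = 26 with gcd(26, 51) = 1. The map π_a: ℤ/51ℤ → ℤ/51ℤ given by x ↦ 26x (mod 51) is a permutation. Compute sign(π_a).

-1

Orbit of 2 under x↦26x: [2, 1, 26, 13, 32, 16, 8]… (length divides ord_51(26)).
8 cycles of lengths [8, 8, 8, 8, 8, 8, 2, 1].
With 8 cycles on 51 points, sign = (−1)^{51−8} = -1.
Check: (26/51) = -1 by Zolotarev.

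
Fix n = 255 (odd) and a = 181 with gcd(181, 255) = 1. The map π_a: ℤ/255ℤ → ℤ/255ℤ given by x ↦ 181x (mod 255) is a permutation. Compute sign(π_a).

-1

Trace 76: π^k(76) = [76, 241, 16, 91, 151, 46, 166] for k=0..6.
Decompose π into cycles: lengths [16, 16, 16, 16, 16, 16, 16, 16, 16, 16, 16, 16, 16, 16, 16, 1, 1, 1, 1, 1, 1, 1, 1, 1, 1, 1, 1, 1, 1, 1] (30 cycles, including the fixed point 0).
255 − 30 = 225 transpositions; sign(π) = (−1)^225 = -1.
(181|255)_J = -1 (Zolotarev's lemma cross-check).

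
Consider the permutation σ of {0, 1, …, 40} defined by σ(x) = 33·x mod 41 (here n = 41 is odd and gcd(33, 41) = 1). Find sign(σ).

+1

Orbit of 18 under x↦33x: [18, 20, 4, 9, 10, 2, 25]… (length divides ord_41(33)).
Cycle type of π: 20×2 + 1; total 3 cycles.
n − c = 41 − 3 = 38; sign = (−1)^38 = +1.
The Jacobi symbol (33|41) = +1 (Zolotarev) agrees.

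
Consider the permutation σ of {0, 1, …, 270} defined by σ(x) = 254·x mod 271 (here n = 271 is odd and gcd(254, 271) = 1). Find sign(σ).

Trace 214: π^k(214) = [214, 156, 58, 98, 231, 138, 93] for k=0..6.
π_254 has 2 disjoint cycles with lengths [270, 1] on {0,…,270}.
n − c = 271 − 2 = 269; sign = (−1)^269 = -1.
Via Zolotarev, sign(π_{254}) = (254|271) = -1.

-1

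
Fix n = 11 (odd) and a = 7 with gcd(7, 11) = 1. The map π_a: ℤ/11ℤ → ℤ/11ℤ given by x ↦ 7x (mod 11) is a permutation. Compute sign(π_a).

-1

Start at x=2: 2 → 3 → 10 → 4 → 6 → 9 → 8 → … (one orbit).
The orbit structure of x ↦ 7x mod 11: 2 orbits of sizes [10, 1].
2 cycles on 11: each ℓ→(−1)^(ℓ−1), product (−1)^9 = -1.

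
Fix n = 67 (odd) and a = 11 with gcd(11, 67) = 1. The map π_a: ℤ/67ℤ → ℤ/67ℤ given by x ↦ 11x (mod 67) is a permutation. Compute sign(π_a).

-1

Trace 41: π^k(41) = [41, 49, 3, 33, 28, 40, 38] for k=0..6.
Cycle type of π: 66 + 1; total 2 cycles.
n − c = 67 − 2 = 65; sign = (−1)^65 = -1.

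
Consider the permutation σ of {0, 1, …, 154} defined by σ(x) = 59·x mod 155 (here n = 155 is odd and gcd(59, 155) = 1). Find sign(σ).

Orbit of 59 under x↦59x: [59, 71, 4, 81, 129, 16, 14]… (length divides ord_155(59)).
9 cycles of lengths [30, 30, 30, 30, 15, 15, 2, 2, 1].
sign(π) = (−1)^{n − #cycles} = (−1)^{155−9} = (−1)^146 = +1.

+1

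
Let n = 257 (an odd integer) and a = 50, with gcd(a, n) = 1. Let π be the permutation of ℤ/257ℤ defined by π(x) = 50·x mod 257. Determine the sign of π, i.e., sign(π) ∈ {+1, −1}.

+1

Start at x=120: 120 → 89 → 81 → 195 → 241 → 228 → 92 → … (one orbit).
Cycle lengths of π_50 on ℤ/257ℤ: [128, 128, 1]; 3 cycles in total.
3 cycles on 257: each ℓ→(−1)^(ℓ−1), product (−1)^254 = +1.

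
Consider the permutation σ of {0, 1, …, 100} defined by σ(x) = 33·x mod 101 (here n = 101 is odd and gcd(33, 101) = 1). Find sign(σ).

Orbit of 30 under x↦33x: [30, 81, 47, 36, 77, 16, 23]… (length divides ord_101(33)).
The orbit structure of x ↦ 33x mod 101: 3 orbits of sizes [50, 50, 1].
sign(π) = (−1)^{n − #cycles} = (−1)^{101−3} = (−1)^98 = +1.

+1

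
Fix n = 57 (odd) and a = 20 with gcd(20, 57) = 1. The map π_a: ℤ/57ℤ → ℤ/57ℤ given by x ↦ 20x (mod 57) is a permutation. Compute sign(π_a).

Start at x=1: 1 → 20 → 1 (one orbit).
38 cycles of lengths [2, 2, 2, 2, 2, 2, 2, 2, 2, 2, 2, 2, 2, 2, 2, 2, 2, 2, 2, 1, 1, 1, 1, 1, 1, 1, 1, 1, 1, 1, 1, 1, 1, 1, 1, 1, 1, 1].
n − c = 57 − 38 = 19; sign = (−1)^19 = -1.

-1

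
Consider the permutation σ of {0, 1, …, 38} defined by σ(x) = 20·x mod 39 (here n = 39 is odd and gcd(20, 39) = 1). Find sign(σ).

Orbit of 5 under x↦20x: [5, 22, 11, 25, 32, 16, 8]… (length divides ord_39(20)).
Cycle lengths of π_20 on ℤ/39ℤ: [12, 12, 12, 2, 1]; 5 cycles in total.
39 − 5 = 34 transpositions; sign(π) = (−1)^34 = +1.

+1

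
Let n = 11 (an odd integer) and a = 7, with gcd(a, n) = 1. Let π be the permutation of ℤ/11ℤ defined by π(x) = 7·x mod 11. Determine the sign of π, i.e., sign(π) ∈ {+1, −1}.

Start at x=9: 9 → 8 → 1 → 7 → 5 → 2 → 3 → … (one orbit).
The orbit structure of x ↦ 7x mod 11: 2 orbits of sizes [10, 1].
Σ(ℓ_i−1) = 11−2 = 9; sign = (−1)^9 = -1.
Via Zolotarev, sign(π_{7}) = (7|11) = -1.

-1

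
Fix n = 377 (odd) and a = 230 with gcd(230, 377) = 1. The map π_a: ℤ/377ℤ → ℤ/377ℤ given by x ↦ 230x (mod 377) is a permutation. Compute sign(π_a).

-1

Start at x=326: 326 → 334 → 289 → 118 → 373 → 211 → 274 → … (one orbit).
Decompose π into cycles: lengths [84, 84, 84, 84, 28, 3, 3, 3, 3, 1] (10 cycles, including the fixed point 0).
With 10 cycles on 377 points, sign = (−1)^{377−10} = -1.
Check: (230/377) = -1 by Zolotarev.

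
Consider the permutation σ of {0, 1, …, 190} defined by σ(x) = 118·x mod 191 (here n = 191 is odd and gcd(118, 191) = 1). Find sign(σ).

+1

Trace 170: π^k(170) = [170, 5, 17, 96, 59, 86, 25] for k=0..6.
The orbit structure of x ↦ 118x mod 191: 3 orbits of sizes [95, 95, 1].
n − c = 191 − 3 = 188; sign = (−1)^188 = +1.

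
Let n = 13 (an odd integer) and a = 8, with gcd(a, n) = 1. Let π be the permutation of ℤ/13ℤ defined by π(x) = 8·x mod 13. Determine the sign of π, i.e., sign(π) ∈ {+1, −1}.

-1

Orbit of 8 under x↦8x: [8, 12, 5, 1]… (length divides ord_13(8)).
π_8 has 4 disjoint cycles with lengths [4, 4, 4, 1] on {0,…,12}.
4 cycles on 13: each ℓ→(−1)^(ℓ−1), product (−1)^9 = -1.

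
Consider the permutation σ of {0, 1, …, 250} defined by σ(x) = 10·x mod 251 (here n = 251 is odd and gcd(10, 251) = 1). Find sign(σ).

-1

Start at x=241: 241 → 151 → 4 → 40 → 149 → 235 → 91 → … (one orbit).
π_10 has 6 disjoint cycles with lengths [50, 50, 50, 50, 50, 1] on {0,…,250}.
6 cycles on 251: each ℓ→(−1)^(ℓ−1), product (−1)^245 = -1.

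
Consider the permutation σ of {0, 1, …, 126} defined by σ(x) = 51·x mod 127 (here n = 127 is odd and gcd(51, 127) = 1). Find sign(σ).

Orbit of 10 under x↦51x: [10, 2, 102, 122, 126, 76, 66]… (length divides ord_127(51)).
π_51 has 4 disjoint cycles with lengths [42, 42, 42, 1] on {0,…,126}.
127 − 4 = 123 transpositions; sign(π) = (−1)^123 = -1.

-1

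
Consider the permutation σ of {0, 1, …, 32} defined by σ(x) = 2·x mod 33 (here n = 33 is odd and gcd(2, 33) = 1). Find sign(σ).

Orbit of 8 under x↦2x: [8, 16, 32, 31, 29, 25, 17]… (length divides ord_33(2)).
Decompose π into cycles: lengths [10, 10, 10, 2, 1] (5 cycles, including the fixed point 0).
Σ(ℓ_i−1) = 33−5 = 28; sign = (−1)^28 = +1.
Zolotarev: (2|33) = +1, matching the cycle-count sign.

+1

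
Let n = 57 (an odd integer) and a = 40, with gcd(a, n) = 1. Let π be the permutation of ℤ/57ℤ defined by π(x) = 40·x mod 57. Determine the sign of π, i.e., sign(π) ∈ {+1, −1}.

Trace 28: π^k(28) = [28, 37, 55, 34, 49, 22, 25] for k=0..6.
Decompose π into cycles: lengths [18, 18, 18, 1, 1, 1] (6 cycles, including the fixed point 0).
57 − 6 = 51 transpositions; sign(π) = (−1)^51 = -1.
Via Zolotarev, sign(π_{40}) = (40|57) = -1.

-1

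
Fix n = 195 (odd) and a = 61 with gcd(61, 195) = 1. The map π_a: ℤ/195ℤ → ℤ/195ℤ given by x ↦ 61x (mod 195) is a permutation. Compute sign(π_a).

+1

Orbit of 16 under x↦61x: [16, 1, 61]… (length divides ord_195(61)).
Decompose π into cycles: lengths [3, 3, 3, 3, 3, 3, 3, 3, 3, 3, 3, 3, 3, 3, 3, 3, 3, 3, 3, 3, 3, 3, 3, 3, 3, 3, 3, 3, 3, 3, 3, 3, 3, 3, 3, 3, 3, 3, 3, 3, 3, 3, 3, 3, 3, 3, 3, 3, 3, 3, 3, 3, 3, 3, 3, 3, 3, 3, 3, 3, 1, 1, 1, 1, 1, 1, 1, 1, 1, 1, 1, 1, 1, 1, 1] (75 cycles, including the fixed point 0).
75 cycles on 195: each ℓ→(−1)^(ℓ−1), product (−1)^120 = +1.
(61|195)_J = +1 (Zolotarev's lemma cross-check).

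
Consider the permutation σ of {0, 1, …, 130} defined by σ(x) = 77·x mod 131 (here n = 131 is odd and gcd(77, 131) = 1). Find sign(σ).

+1

Start at x=58: 58 → 12 → 7 → 15 → 107 → 117 → 101 → … (one orbit).
Cycle lengths of π_77 on ℤ/131ℤ: [65, 65, 1]; 3 cycles in total.
sign(π) = (−1)^{n − #cycles} = (−1)^{131−3} = (−1)^128 = +1.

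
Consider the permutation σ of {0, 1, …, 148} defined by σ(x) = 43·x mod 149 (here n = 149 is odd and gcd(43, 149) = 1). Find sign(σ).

Start at x=28: 28 → 12 → 69 → 136 → 37 → 101 → 22 → … (one orbit).
Decompose π into cycles: lengths [148, 1] (2 cycles, including the fixed point 0).
149 − 2 = 147 transpositions; sign(π) = (−1)^147 = -1.
Zolotarev: (43|149) = -1, matching the cycle-count sign.

-1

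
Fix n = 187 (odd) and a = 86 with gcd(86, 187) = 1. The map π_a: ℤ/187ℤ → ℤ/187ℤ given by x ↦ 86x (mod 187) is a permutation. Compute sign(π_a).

Orbit of 137 under x↦86x: [137, 1, 86, 103, 69]… (length divides ord_187(86)).
Cycle lengths of π_86 on ℤ/187ℤ: [5, 5, 5, 5, 5, 5, 5, 5, 5, 5, 5, 5, 5, 5, 5, 5, 5, 5, 5, 5, 5, 5, 5, 5, 5, 5, 5, 5, 5, 5, 5, 5, 5, 5, 1, 1, 1, 1, 1, 1, 1, 1, 1, 1, 1, 1, 1, 1, 1, 1, 1]; 51 cycles in total.
n − c = 187 − 51 = 136; sign = (−1)^136 = +1.

+1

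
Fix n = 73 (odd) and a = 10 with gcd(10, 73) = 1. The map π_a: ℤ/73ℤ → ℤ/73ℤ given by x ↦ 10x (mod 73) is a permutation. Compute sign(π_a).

-1

Start at x=63: 63 → 46 → 22 → 1 → 10 → 27 → 51 → … (one orbit).
The orbit structure of x ↦ 10x mod 73: 10 orbits of sizes [8, 8, 8, 8, 8, 8, 8, 8, 8, 1].
n − c = 73 − 10 = 63; sign = (−1)^63 = -1.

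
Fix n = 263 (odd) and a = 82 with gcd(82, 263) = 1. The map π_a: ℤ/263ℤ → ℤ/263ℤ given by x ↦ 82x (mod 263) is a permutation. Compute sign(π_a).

-1

Start at x=114: 114 → 143 → 154 → 4 → 65 → 70 → 217 → … (one orbit).
Decompose π into cycles: lengths [262, 1] (2 cycles, including the fixed point 0).
With 2 cycles on 263 points, sign = (−1)^{263−2} = -1.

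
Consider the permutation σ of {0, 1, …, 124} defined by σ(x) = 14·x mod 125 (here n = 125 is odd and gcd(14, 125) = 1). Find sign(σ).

+1

Orbit of 56 under x↦14x: [56, 34, 101, 39, 46, 19, 16]… (length divides ord_125(14)).
Cycle type of π: 50×2 + 10×2 + 2×2 + 1; total 7 cycles.
sign(π) = (−1)^{n − #cycles} = (−1)^{125−7} = (−1)^118 = +1.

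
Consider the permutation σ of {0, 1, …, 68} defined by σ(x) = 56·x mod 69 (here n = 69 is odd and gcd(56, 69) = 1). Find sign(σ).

Orbit of 68 under x↦56x: [68, 13, 38, 58, 5, 4, 17]… (length divides ord_69(56)).
Cycle lengths of π_56 on ℤ/69ℤ: [22, 22, 22, 2, 1]; 5 cycles in total.
5 cycles on 69: each ℓ→(−1)^(ℓ−1), product (−1)^64 = +1.

+1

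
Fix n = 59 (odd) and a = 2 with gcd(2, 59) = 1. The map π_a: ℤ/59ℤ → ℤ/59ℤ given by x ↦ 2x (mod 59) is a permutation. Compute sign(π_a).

-1

Trace 31: π^k(31) = [31, 3, 6, 12, 24, 48, 37] for k=0..6.
Cycle lengths of π_2 on ℤ/59ℤ: [58, 1]; 2 cycles in total.
n − c = 59 − 2 = 57; sign = (−1)^57 = -1.
(2|59)_J = -1 (Zolotarev's lemma cross-check).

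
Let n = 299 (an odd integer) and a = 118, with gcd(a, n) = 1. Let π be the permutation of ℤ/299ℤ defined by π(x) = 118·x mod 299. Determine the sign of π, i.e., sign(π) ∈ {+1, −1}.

Start at x=209: 209 → 144 → 248 → 261 → 1 → 118 → 170 → … (one orbit).
The orbit structure of x ↦ 118x mod 299: 39 orbits of sizes [11, 11, 11, 11, 11, 11, 11, 11, 11, 11, 11, 11, 11, 11, 11, 11, 11, 11, 11, 11, 11, 11, 11, 11, 11, 11, 1, 1, 1, 1, 1, 1, 1, 1, 1, 1, 1, 1, 1].
n − c = 299 − 39 = 260; sign = (−1)^260 = +1.
Via Zolotarev, sign(π_{118}) = (118|299) = +1.

+1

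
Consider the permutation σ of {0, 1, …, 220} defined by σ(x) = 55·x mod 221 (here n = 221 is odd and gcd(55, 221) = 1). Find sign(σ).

+1

Trace 217: π^k(217) = [217, 1, 55, 152, 183, 120, 191] for k=0..6.
Decompose π into cycles: lengths [12, 12, 12, 12, 12, 12, 12, 12, 12, 12, 12, 12, 12, 12, 12, 12, 4, 4, 4, 4, 3, 3, 3, 3, 1] (25 cycles, including the fixed point 0).
n − c = 221 − 25 = 196; sign = (−1)^196 = +1.
The Jacobi symbol (55|221) = +1 (Zolotarev) agrees.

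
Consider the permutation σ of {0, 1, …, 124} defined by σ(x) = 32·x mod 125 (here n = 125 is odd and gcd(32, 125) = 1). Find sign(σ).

Orbit of 24 under x↦32x: [24, 18, 76, 57, 74, 118, 26]… (length divides ord_125(32)).
Decompose π into cycles: lengths [20, 20, 20, 20, 20, 4, 4, 4, 4, 4, 4, 1] (12 cycles, including the fixed point 0).
125 − 12 = 113 transpositions; sign(π) = (−1)^113 = -1.

-1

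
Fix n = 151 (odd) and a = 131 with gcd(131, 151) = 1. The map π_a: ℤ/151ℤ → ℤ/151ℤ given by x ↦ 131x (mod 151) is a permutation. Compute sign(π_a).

-1

Trace 28: π^k(28) = [28, 44, 26, 84, 132, 78, 101] for k=0..6.
Cycle type of π: 50×3 + 1; total 4 cycles.
sign(π) = (−1)^{n − #cycles} = (−1)^{151−4} = (−1)^147 = -1.
Zolotarev: (131|151) = -1, matching the cycle-count sign.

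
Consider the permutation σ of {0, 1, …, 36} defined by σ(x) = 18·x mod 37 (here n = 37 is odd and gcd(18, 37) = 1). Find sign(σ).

Start at x=16: 16 → 29 → 4 → 35 → 1 → 18 → 28 → … (one orbit).
Cycle type of π: 36 + 1; total 2 cycles.
37 − 2 = 35 transpositions; sign(π) = (−1)^35 = -1.

-1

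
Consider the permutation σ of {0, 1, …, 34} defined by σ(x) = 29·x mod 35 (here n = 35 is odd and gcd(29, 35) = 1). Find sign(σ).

+1

Orbit of 1 under x↦29x: [1, 29]… (length divides ord_35(29)).
21 cycles of lengths [2, 2, 2, 2, 2, 2, 2, 2, 2, 2, 2, 2, 2, 2, 1, 1, 1, 1, 1, 1, 1].
n − c = 35 − 21 = 14; sign = (−1)^14 = +1.
Zolotarev: (29|35) = +1, matching the cycle-count sign.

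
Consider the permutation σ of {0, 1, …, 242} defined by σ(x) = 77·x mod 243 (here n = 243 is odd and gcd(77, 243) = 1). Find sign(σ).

-1

Start at x=136: 136 → 23 → 70 → 44 → 229 → 137 → 100 → … (one orbit).
Cycle lengths of π_77 on ℤ/243ℤ: [162, 54, 18, 6, 2, 1]; 6 cycles in total.
6 cycles on 243: each ℓ→(−1)^(ℓ−1), product (−1)^237 = -1.
Check: (77/243) = -1 by Zolotarev.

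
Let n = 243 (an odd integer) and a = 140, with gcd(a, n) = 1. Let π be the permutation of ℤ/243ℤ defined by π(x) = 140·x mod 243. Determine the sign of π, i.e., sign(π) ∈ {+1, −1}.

-1

Trace 184: π^k(184) = [184, 2, 37, 77, 88, 170, 229] for k=0..6.
Cycle lengths of π_140 on ℤ/243ℤ: [162, 54, 18, 6, 2, 1]; 6 cycles in total.
n − c = 243 − 6 = 237; sign = (−1)^237 = -1.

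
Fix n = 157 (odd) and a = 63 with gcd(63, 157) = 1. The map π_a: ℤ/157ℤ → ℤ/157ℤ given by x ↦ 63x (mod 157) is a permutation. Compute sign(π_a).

Orbit of 19 under x↦63x: [19, 98, 51, 73, 46, 72, 140]… (length divides ord_157(63)).
Decompose π into cycles: lengths [156, 1] (2 cycles, including the fixed point 0).
sign(π) = (−1)^{n − #cycles} = (−1)^{157−2} = (−1)^155 = -1.

-1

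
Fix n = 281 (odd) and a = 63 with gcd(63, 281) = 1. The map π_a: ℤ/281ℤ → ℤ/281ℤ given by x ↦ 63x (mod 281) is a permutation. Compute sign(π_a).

+1

Start at x=16: 16 → 165 → 279 → 155 → 211 → 86 → 79 → … (one orbit).
9 cycles of lengths [35, 35, 35, 35, 35, 35, 35, 35, 1].
Σ(ℓ_i−1) = 281−9 = 272; sign = (−1)^272 = +1.
Via Zolotarev, sign(π_{63}) = (63|281) = +1.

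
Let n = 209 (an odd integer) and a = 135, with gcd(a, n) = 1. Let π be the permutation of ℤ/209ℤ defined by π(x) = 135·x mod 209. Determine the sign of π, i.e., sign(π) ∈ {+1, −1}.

-1

Trace 12: π^k(12) = [12, 157, 86, 115, 59, 23, 179] for k=0..6.
The orbit structure of x ↦ 135x mod 209: 6 orbits of sizes [90, 90, 18, 5, 5, 1].
With 6 cycles on 209 points, sign = (−1)^{209−6} = -1.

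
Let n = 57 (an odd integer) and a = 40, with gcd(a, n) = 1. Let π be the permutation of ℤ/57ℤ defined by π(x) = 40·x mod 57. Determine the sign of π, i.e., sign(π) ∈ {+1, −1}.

-1

Trace 13: π^k(13) = [13, 7, 52, 28, 37, 55, 34] for k=0..6.
π_40 has 6 disjoint cycles with lengths [18, 18, 18, 1, 1, 1] on {0,…,56}.
n − c = 57 − 6 = 51; sign = (−1)^51 = -1.
Via Zolotarev, sign(π_{40}) = (40|57) = -1.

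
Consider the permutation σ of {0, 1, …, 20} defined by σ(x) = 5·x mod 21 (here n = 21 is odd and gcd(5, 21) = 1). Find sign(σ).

Trace 20: π^k(20) = [20, 16, 17, 1, 5, 4] for k=0..5.
Cycle lengths of π_5 on ℤ/21ℤ: [6, 6, 6, 2, 1]; 5 cycles in total.
With 5 cycles on 21 points, sign = (−1)^{21−5} = +1.

+1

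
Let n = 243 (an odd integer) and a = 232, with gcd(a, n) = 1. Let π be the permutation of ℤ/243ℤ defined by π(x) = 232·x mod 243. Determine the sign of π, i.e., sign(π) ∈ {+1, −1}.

+1

Trace 73: π^k(73) = [73, 169, 85, 37, 79, 103, 82] for k=0..6.
Cycle lengths of π_232 on ℤ/243ℤ: [81, 81, 27, 27, 9, 9, 3, 3, 1, 1, 1]; 11 cycles in total.
n − c = 243 − 11 = 232; sign = (−1)^232 = +1.
(232|243)_J = +1 (Zolotarev's lemma cross-check).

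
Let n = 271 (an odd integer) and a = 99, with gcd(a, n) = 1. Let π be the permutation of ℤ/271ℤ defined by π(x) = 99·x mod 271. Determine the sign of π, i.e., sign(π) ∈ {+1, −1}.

Start at x=9: 9 → 78 → 134 → 258 → 68 → 228 → 79 → … (one orbit).
The orbit structure of x ↦ 99x mod 271: 3 orbits of sizes [135, 135, 1].
n − c = 271 − 3 = 268; sign = (−1)^268 = +1.
(99|271)_J = +1 (Zolotarev's lemma cross-check).

+1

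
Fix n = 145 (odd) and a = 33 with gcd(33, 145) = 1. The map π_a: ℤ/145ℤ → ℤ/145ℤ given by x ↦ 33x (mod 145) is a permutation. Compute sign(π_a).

Start at x=122: 122 → 111 → 38 → 94 → 57 → 141 → 13 → … (one orbit).
The orbit structure of x ↦ 33x mod 145: 8 orbits of sizes [28, 28, 28, 28, 14, 14, 4, 1].
Σ(ℓ_i−1) = 145−8 = 137; sign = (−1)^137 = -1.
(33|145)_J = -1 (Zolotarev's lemma cross-check).

-1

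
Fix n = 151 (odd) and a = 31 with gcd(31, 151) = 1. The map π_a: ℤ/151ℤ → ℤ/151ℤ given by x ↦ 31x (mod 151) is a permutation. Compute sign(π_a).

+1

Orbit of 98 under x↦31x: [98, 18, 105, 84, 37, 90, 72]… (length divides ord_151(31)).
π_31 has 3 disjoint cycles with lengths [75, 75, 1] on {0,…,150}.
sign(π) = (−1)^{n − #cycles} = (−1)^{151−3} = (−1)^148 = +1.
The Jacobi symbol (31|151) = +1 (Zolotarev) agrees.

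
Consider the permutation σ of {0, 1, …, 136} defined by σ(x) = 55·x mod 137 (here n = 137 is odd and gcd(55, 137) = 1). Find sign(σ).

Trace 11: π^k(11) = [11, 57, 121, 79, 98, 47, 119] for k=0..6.
π_55 has 2 disjoint cycles with lengths [136, 1] on {0,…,136}.
Σ(ℓ_i−1) = 137−2 = 135; sign = (−1)^135 = -1.

-1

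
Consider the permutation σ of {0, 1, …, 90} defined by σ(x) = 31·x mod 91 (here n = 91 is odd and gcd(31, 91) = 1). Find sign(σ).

Trace 79: π^k(79) = [79, 83, 25, 47, 1, 31, 51] for k=0..6.
The orbit structure of x ↦ 31x mod 91: 11 orbits of sizes [12, 12, 12, 12, 12, 12, 6, 4, 4, 4, 1].
n − c = 91 − 11 = 80; sign = (−1)^80 = +1.
Zolotarev: (31|91) = +1, matching the cycle-count sign.

+1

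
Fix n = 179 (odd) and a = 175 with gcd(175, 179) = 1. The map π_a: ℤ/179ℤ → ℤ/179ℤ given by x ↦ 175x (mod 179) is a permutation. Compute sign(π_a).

-1

Start at x=16: 16 → 115 → 77 → 50 → 158 → 84 → 22 → … (one orbit).
π_175 has 2 disjoint cycles with lengths [178, 1] on {0,…,178}.
sign(π) = (−1)^{n − #cycles} = (−1)^{179−2} = (−1)^177 = -1.
(175|179)_J = -1 (Zolotarev's lemma cross-check).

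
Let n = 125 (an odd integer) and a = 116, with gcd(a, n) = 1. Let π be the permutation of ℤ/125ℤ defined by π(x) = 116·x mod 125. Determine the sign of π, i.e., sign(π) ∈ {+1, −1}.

+1

Trace 46: π^k(46) = [46, 86, 101, 91, 56, 121, 36] for k=0..6.
13 cycles of lengths [25, 25, 25, 25, 5, 5, 5, 5, 1, 1, 1, 1, 1].
Σ(ℓ_i−1) = 125−13 = 112; sign = (−1)^112 = +1.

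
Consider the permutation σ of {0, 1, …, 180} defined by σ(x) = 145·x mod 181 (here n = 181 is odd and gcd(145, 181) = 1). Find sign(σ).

+1

Trace 27: π^k(27) = [27, 114, 59, 48, 82, 125, 25] for k=0..6.
Decompose π into cycles: lengths [15, 15, 15, 15, 15, 15, 15, 15, 15, 15, 15, 15, 1] (13 cycles, including the fixed point 0).
n − c = 181 − 13 = 168; sign = (−1)^168 = +1.
Check: (145/181) = +1 by Zolotarev.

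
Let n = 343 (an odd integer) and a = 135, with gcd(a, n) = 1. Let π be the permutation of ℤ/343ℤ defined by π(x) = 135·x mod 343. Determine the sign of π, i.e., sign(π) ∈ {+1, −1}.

+1

Orbit of 151 under x↦135x: [151, 148, 86, 291, 183, 9, 186]… (length divides ord_343(135)).
Decompose π into cycles: lengths [147, 147, 21, 21, 3, 3, 1] (7 cycles, including the fixed point 0).
sign(π) = (−1)^{n − #cycles} = (−1)^{343−7} = (−1)^336 = +1.
Check: (135/343) = +1 by Zolotarev.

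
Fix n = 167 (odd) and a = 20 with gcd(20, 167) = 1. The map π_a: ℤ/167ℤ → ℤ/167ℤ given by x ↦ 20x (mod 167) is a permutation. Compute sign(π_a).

-1

Trace 77: π^k(77) = [77, 37, 72, 104, 76, 17, 6] for k=0..6.
Cycle lengths of π_20 on ℤ/167ℤ: [166, 1]; 2 cycles in total.
With 2 cycles on 167 points, sign = (−1)^{167−2} = -1.
Zolotarev: (20|167) = -1, matching the cycle-count sign.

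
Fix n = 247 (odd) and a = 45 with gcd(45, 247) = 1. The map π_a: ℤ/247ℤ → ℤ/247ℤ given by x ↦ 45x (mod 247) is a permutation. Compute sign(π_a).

Trace 45: π^k(45) = [45, 49, 229, 178, 106, 77, 7] for k=0..6.
Decompose π into cycles: lengths [12, 12, 12, 12, 12, 12, 12, 12, 12, 12, 12, 12, 12, 12, 12, 12, 12, 12, 12, 3, 3, 3, 3, 3, 3, 1] (26 cycles, including the fixed point 0).
With 26 cycles on 247 points, sign = (−1)^{247−26} = -1.
Zolotarev: (45|247) = -1, matching the cycle-count sign.

-1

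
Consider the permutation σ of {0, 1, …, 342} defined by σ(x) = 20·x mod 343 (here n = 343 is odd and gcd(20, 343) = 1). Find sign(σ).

-1

Start at x=64: 64 → 251 → 218 → 244 → 78 → 188 → 330 → … (one orbit).
Decompose π into cycles: lengths [98, 98, 98, 14, 14, 14, 2, 2, 2, 1] (10 cycles, including the fixed point 0).
Σ(ℓ_i−1) = 343−10 = 333; sign = (−1)^333 = -1.
Check: (20/343) = -1 by Zolotarev.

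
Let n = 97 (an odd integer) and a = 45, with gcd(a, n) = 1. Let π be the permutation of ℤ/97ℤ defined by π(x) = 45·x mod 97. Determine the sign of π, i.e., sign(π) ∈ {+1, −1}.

-1

Trace 27: π^k(27) = [27, 51, 64, 67, 8, 69, 1] for k=0..6.
Decompose π into cycles: lengths [32, 32, 32, 1] (4 cycles, including the fixed point 0).
97 − 4 = 93 transpositions; sign(π) = (−1)^93 = -1.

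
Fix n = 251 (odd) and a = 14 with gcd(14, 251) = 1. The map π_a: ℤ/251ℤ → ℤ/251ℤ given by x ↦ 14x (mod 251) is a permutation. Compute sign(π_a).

-1

Orbit of 69 under x↦14x: [69, 213, 221, 82, 144, 8, 112]… (length divides ord_251(14)).
2 cycles of lengths [250, 1].
With 2 cycles on 251 points, sign = (−1)^{251−2} = -1.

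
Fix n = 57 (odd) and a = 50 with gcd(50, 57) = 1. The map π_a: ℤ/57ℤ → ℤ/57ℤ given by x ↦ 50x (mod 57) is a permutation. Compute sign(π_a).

Trace 1: π^k(1) = [1, 50, 49, 56, 7, 8] for k=0..5.
Cycle lengths of π_50 on ℤ/57ℤ: [6, 6, 6, 6, 6, 6, 6, 6, 6, 2, 1]; 11 cycles in total.
n − c = 57 − 11 = 46; sign = (−1)^46 = +1.

+1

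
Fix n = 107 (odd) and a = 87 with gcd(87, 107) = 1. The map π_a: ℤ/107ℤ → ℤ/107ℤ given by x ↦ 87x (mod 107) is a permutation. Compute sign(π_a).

+1

Orbit of 99 under x↦87x: [99, 53, 10, 14, 41, 36, 29]… (length divides ord_107(87)).
The orbit structure of x ↦ 87x mod 107: 3 orbits of sizes [53, 53, 1].
With 3 cycles on 107 points, sign = (−1)^{107−3} = +1.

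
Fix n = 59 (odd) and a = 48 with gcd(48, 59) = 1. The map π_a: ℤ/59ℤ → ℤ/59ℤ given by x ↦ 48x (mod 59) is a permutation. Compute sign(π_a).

Start at x=45: 45 → 36 → 17 → 49 → 51 → 29 → 35 → … (one orbit).
Cycle lengths of π_48 on ℤ/59ℤ: [29, 29, 1]; 3 cycles in total.
n − c = 59 − 3 = 56; sign = (−1)^56 = +1.
The Jacobi symbol (48|59) = +1 (Zolotarev) agrees.

+1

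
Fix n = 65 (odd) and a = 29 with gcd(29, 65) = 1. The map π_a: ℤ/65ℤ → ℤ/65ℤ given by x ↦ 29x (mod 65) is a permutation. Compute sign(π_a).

Start at x=61: 61 → 14 → 16 → 9 → 1 → 29 → 61 (one orbit).
π_29 has 15 disjoint cycles with lengths [6, 6, 6, 6, 6, 6, 6, 6, 3, 3, 3, 3, 2, 2, 1] on {0,…,64}.
With 15 cycles on 65 points, sign = (−1)^{65−15} = +1.
Zolotarev: (29|65) = +1, matching the cycle-count sign.

+1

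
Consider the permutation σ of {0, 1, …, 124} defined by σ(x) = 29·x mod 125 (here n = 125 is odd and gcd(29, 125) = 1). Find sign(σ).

+1

Start at x=84: 84 → 61 → 19 → 51 → 104 → 16 → 89 → … (one orbit).
π_29 has 7 disjoint cycles with lengths [50, 50, 10, 10, 2, 2, 1] on {0,…,124}.
n − c = 125 − 7 = 118; sign = (−1)^118 = +1.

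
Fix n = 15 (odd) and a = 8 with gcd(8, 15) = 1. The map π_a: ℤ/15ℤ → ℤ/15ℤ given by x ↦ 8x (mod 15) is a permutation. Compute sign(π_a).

+1

Trace 4: π^k(4) = [4, 2, 1, 8] for k=0..3.
π_8 has 5 disjoint cycles with lengths [4, 4, 4, 2, 1] on {0,…,14}.
5 cycles on 15: each ℓ→(−1)^(ℓ−1), product (−1)^10 = +1.
(8|15)_J = +1 (Zolotarev's lemma cross-check).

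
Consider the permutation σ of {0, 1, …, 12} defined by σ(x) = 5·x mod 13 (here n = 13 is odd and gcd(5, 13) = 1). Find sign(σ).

-1

Trace 5: π^k(5) = [5, 12, 8, 1] for k=0..3.
4 cycles of lengths [4, 4, 4, 1].
13 − 4 = 9 transpositions; sign(π) = (−1)^9 = -1.
(5|13)_J = -1 (Zolotarev's lemma cross-check).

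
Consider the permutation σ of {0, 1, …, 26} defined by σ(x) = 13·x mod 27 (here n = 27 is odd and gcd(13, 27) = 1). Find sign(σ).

+1

Trace 10: π^k(10) = [10, 22, 16, 19, 4, 25, 1] for k=0..6.
π_13 has 7 disjoint cycles with lengths [9, 9, 3, 3, 1, 1, 1] on {0,…,26}.
27 − 7 = 20 transpositions; sign(π) = (−1)^20 = +1.
Via Zolotarev, sign(π_{13}) = (13|27) = +1.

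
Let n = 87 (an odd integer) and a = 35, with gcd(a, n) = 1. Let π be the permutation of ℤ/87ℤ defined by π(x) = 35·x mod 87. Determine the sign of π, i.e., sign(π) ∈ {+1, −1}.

-1

Start at x=80: 80 → 16 → 38 → 25 → 5 → 1 → 35 → … (one orbit).
The orbit structure of x ↦ 35x mod 87: 8 orbits of sizes [14, 14, 14, 14, 14, 14, 2, 1].
Σ(ℓ_i−1) = 87−8 = 79; sign = (−1)^79 = -1.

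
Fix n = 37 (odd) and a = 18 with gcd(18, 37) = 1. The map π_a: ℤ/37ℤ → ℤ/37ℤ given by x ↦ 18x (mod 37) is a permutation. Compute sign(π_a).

-1

Start at x=9: 9 → 14 → 30 → 22 → 26 → 24 → 25 → … (one orbit).
The orbit structure of x ↦ 18x mod 37: 2 orbits of sizes [36, 1].
2 cycles on 37: each ℓ→(−1)^(ℓ−1), product (−1)^35 = -1.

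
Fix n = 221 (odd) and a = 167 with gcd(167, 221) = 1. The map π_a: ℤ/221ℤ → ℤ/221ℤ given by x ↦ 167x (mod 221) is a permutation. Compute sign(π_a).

Orbit of 16 under x↦167x: [16, 20, 25, 197, 191, 73, 36]… (length divides ord_221(167)).
Cycle lengths of π_167 on ℤ/221ℤ: [48, 48, 48, 48, 16, 12, 1]; 7 cycles in total.
n − c = 221 − 7 = 214; sign = (−1)^214 = +1.
The Jacobi symbol (167|221) = +1 (Zolotarev) agrees.

+1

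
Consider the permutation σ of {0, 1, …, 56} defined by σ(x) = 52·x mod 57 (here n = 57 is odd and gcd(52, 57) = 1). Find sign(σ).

Orbit of 49 under x↦52x: [49, 40, 28, 31, 16, 34, 1]… (length divides ord_57(52)).
Decompose π into cycles: lengths [18, 18, 18, 1, 1, 1] (6 cycles, including the fixed point 0).
sign(π) = (−1)^{n − #cycles} = (−1)^{57−6} = (−1)^51 = -1.
(52|57)_J = -1 (Zolotarev's lemma cross-check).

-1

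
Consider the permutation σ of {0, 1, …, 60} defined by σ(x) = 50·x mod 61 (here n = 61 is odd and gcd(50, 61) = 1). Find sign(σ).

-1

Trace 1: π^k(1) = [1, 50, 60, 11] for k=0..3.
π_50 has 16 disjoint cycles with lengths [4, 4, 4, 4, 4, 4, 4, 4, 4, 4, 4, 4, 4, 4, 4, 1] on {0,…,60}.
16 cycles on 61: each ℓ→(−1)^(ℓ−1), product (−1)^45 = -1.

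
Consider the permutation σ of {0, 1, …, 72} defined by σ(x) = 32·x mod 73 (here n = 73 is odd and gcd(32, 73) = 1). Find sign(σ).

+1

Orbit of 8 under x↦32x: [8, 37, 16, 1, 32, 2, 64]… (length divides ord_73(32)).
The orbit structure of x ↦ 32x mod 73: 9 orbits of sizes [9, 9, 9, 9, 9, 9, 9, 9, 1].
Σ(ℓ_i−1) = 73−9 = 64; sign = (−1)^64 = +1.
Zolotarev: (32|73) = +1, matching the cycle-count sign.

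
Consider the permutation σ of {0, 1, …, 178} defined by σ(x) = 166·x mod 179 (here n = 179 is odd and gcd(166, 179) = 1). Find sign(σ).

Start at x=128: 128 → 126 → 152 → 172 → 91 → 70 → 164 → … (one orbit).
Decompose π into cycles: lengths [178, 1] (2 cycles, including the fixed point 0).
2 cycles on 179: each ℓ→(−1)^(ℓ−1), product (−1)^177 = -1.
The Jacobi symbol (166|179) = -1 (Zolotarev) agrees.

-1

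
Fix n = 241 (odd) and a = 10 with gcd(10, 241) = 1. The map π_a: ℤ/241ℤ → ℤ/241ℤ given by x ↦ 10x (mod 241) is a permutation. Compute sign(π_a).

+1

Trace 94: π^k(94) = [94, 217, 1, 10, 100, 36, 119] for k=0..6.
9 cycles of lengths [30, 30, 30, 30, 30, 30, 30, 30, 1].
9 cycles on 241: each ℓ→(−1)^(ℓ−1), product (−1)^232 = +1.
(10|241)_J = +1 (Zolotarev's lemma cross-check).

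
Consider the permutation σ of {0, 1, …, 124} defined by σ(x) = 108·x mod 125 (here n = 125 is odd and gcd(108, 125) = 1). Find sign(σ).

Start at x=33: 33 → 64 → 37 → 121 → 68 → 94 → 27 → … (one orbit).
Decompose π into cycles: lengths [100, 20, 4, 1] (4 cycles, including the fixed point 0).
n − c = 125 − 4 = 121; sign = (−1)^121 = -1.
Zolotarev: (108|125) = -1, matching the cycle-count sign.

-1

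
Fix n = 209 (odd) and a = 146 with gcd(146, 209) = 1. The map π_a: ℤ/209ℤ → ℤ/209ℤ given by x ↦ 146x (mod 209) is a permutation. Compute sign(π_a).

-1

Orbit of 93 under x↦146x: [93, 202, 23, 14, 163, 181, 92]… (length divides ord_209(146)).
Cycle type of π: 90×2 + 18 + 5×2 + 1; total 6 cycles.
Σ(ℓ_i−1) = 209−6 = 203; sign = (−1)^203 = -1.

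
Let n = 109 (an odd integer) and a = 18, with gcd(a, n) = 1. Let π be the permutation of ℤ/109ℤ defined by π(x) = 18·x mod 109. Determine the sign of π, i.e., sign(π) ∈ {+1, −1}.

Trace 20: π^k(20) = [20, 33, 49, 10, 71, 79, 5] for k=0..6.
Cycle type of π: 108 + 1; total 2 cycles.
With 2 cycles on 109 points, sign = (−1)^{109−2} = -1.

-1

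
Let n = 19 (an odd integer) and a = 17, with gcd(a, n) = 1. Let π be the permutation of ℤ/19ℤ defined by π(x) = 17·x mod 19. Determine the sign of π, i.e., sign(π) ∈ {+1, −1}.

Start at x=16: 16 → 6 → 7 → 5 → 9 → 1 → 17 → … (one orbit).
3 cycles of lengths [9, 9, 1].
With 3 cycles on 19 points, sign = (−1)^{19−3} = +1.
The Jacobi symbol (17|19) = +1 (Zolotarev) agrees.

+1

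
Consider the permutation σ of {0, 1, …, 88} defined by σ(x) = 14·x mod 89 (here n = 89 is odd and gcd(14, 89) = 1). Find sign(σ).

Orbit of 55 under x↦14x: [55, 58, 11, 65, 20, 13, 4]… (length divides ord_89(14)).
Cycle lengths of π_14 on ℤ/89ℤ: [88, 1]; 2 cycles in total.
Σ(ℓ_i−1) = 89−2 = 87; sign = (−1)^87 = -1.

-1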